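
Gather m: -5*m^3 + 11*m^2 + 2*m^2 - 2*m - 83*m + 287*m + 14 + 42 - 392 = -5*m^3 + 13*m^2 + 202*m - 336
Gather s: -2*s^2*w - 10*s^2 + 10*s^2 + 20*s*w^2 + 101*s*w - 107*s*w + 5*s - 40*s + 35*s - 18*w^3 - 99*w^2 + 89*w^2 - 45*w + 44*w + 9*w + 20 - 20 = -2*s^2*w + s*(20*w^2 - 6*w) - 18*w^3 - 10*w^2 + 8*w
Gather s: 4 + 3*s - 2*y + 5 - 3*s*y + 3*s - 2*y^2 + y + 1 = s*(6 - 3*y) - 2*y^2 - y + 10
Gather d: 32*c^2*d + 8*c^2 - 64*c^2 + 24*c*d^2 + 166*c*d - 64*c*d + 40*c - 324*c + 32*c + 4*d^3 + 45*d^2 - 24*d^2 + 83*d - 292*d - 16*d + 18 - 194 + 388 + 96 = -56*c^2 - 252*c + 4*d^3 + d^2*(24*c + 21) + d*(32*c^2 + 102*c - 225) + 308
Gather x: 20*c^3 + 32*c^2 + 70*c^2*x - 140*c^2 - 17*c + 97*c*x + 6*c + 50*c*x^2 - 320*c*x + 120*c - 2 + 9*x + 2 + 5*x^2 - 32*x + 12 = 20*c^3 - 108*c^2 + 109*c + x^2*(50*c + 5) + x*(70*c^2 - 223*c - 23) + 12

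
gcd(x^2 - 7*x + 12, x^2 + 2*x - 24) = x - 4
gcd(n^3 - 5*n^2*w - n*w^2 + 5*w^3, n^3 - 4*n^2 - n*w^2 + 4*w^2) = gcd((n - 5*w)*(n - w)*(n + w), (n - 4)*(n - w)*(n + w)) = -n^2 + w^2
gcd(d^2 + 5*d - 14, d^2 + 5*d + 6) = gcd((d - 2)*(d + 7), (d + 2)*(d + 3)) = 1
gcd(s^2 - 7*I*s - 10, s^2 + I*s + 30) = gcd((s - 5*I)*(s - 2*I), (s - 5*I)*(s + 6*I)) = s - 5*I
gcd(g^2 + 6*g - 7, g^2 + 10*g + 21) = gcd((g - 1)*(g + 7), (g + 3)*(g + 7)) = g + 7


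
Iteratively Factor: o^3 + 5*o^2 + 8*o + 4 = (o + 1)*(o^2 + 4*o + 4) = (o + 1)*(o + 2)*(o + 2)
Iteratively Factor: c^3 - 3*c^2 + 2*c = (c - 2)*(c^2 - c) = c*(c - 2)*(c - 1)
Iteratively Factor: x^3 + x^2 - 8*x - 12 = (x + 2)*(x^2 - x - 6) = (x + 2)^2*(x - 3)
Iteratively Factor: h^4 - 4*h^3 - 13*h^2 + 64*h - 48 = (h - 4)*(h^3 - 13*h + 12) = (h - 4)*(h + 4)*(h^2 - 4*h + 3) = (h - 4)*(h - 1)*(h + 4)*(h - 3)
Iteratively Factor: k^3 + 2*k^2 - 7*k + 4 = (k + 4)*(k^2 - 2*k + 1) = (k - 1)*(k + 4)*(k - 1)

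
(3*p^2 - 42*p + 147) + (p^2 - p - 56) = 4*p^2 - 43*p + 91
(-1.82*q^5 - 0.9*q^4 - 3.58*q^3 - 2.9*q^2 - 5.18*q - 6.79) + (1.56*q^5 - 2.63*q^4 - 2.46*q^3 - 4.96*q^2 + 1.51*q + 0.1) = -0.26*q^5 - 3.53*q^4 - 6.04*q^3 - 7.86*q^2 - 3.67*q - 6.69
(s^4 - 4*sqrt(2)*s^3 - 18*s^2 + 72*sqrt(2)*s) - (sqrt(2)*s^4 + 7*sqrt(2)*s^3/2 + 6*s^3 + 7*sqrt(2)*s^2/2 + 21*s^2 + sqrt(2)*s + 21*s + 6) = -sqrt(2)*s^4 + s^4 - 15*sqrt(2)*s^3/2 - 6*s^3 - 39*s^2 - 7*sqrt(2)*s^2/2 - 21*s + 71*sqrt(2)*s - 6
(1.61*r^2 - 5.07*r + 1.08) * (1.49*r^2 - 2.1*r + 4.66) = 2.3989*r^4 - 10.9353*r^3 + 19.7588*r^2 - 25.8942*r + 5.0328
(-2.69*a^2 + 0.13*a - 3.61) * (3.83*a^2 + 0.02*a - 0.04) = -10.3027*a^4 + 0.4441*a^3 - 13.7161*a^2 - 0.0774*a + 0.1444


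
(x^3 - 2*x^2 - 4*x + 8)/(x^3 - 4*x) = (x - 2)/x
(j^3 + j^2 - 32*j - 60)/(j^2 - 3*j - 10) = (j^2 - j - 30)/(j - 5)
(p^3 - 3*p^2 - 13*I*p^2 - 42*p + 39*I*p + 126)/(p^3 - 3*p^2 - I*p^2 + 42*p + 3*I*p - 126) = (p - 6*I)/(p + 6*I)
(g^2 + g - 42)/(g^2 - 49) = (g - 6)/(g - 7)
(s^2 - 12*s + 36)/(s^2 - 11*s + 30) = (s - 6)/(s - 5)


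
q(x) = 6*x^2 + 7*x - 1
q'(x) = 12*x + 7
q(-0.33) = -2.66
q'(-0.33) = 3.04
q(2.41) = 50.72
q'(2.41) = 35.92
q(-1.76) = 5.27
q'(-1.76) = -14.12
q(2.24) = 44.79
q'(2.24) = 33.88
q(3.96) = 120.81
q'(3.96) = 54.52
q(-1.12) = -1.31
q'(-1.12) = -6.44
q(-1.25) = -0.38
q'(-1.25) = -8.00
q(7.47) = 386.10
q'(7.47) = 96.64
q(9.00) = 548.00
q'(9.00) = 115.00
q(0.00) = -1.00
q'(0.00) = 7.00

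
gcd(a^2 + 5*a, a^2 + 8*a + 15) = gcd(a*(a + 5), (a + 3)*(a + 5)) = a + 5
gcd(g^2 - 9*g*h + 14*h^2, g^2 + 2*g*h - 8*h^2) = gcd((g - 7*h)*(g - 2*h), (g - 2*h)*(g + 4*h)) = g - 2*h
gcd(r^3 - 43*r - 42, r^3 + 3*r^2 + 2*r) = r + 1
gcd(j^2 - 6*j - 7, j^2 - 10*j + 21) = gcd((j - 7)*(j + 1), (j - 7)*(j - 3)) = j - 7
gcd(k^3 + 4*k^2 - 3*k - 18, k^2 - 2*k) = k - 2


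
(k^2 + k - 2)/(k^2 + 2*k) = (k - 1)/k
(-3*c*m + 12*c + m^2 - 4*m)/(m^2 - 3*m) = (-3*c*m + 12*c + m^2 - 4*m)/(m*(m - 3))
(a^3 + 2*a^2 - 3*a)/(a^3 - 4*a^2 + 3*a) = (a + 3)/(a - 3)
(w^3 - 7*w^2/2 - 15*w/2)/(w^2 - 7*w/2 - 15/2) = w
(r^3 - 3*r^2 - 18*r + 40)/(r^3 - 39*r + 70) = (r + 4)/(r + 7)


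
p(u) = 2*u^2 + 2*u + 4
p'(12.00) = 50.00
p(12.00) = 316.00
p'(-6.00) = -22.00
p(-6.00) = 64.00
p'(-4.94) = -17.76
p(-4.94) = 42.93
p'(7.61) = 32.44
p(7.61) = 135.04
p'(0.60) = 4.40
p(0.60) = 5.92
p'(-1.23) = -2.92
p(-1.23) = 4.57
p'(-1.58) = -4.32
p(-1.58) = 5.83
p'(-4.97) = -17.88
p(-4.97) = 43.46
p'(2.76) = 13.04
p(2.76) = 24.76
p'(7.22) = 30.88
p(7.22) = 122.70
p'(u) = 4*u + 2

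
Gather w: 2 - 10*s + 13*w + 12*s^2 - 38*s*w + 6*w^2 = 12*s^2 - 10*s + 6*w^2 + w*(13 - 38*s) + 2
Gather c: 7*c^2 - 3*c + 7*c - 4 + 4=7*c^2 + 4*c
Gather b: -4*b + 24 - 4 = 20 - 4*b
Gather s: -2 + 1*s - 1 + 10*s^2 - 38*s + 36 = 10*s^2 - 37*s + 33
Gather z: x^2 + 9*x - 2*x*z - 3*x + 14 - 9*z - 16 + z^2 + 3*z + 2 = x^2 + 6*x + z^2 + z*(-2*x - 6)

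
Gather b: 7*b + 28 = 7*b + 28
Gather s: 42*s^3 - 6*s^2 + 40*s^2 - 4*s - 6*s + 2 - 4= 42*s^3 + 34*s^2 - 10*s - 2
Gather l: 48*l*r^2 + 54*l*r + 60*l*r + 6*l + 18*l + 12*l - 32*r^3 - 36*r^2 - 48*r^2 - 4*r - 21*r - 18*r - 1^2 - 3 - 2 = l*(48*r^2 + 114*r + 36) - 32*r^3 - 84*r^2 - 43*r - 6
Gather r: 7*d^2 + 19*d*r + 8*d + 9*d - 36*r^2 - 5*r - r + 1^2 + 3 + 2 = 7*d^2 + 17*d - 36*r^2 + r*(19*d - 6) + 6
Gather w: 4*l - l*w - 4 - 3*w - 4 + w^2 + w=4*l + w^2 + w*(-l - 2) - 8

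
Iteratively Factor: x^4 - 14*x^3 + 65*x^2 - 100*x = (x - 5)*(x^3 - 9*x^2 + 20*x) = (x - 5)^2*(x^2 - 4*x) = (x - 5)^2*(x - 4)*(x)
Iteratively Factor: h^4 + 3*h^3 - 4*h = (h)*(h^3 + 3*h^2 - 4) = h*(h + 2)*(h^2 + h - 2) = h*(h + 2)^2*(h - 1)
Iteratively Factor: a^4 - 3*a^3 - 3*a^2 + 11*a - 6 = (a - 1)*(a^3 - 2*a^2 - 5*a + 6) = (a - 1)*(a + 2)*(a^2 - 4*a + 3) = (a - 1)^2*(a + 2)*(a - 3)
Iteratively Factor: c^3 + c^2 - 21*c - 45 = (c + 3)*(c^2 - 2*c - 15) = (c - 5)*(c + 3)*(c + 3)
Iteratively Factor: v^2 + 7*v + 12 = (v + 4)*(v + 3)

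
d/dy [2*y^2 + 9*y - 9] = 4*y + 9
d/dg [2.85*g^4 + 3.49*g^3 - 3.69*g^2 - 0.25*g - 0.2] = 11.4*g^3 + 10.47*g^2 - 7.38*g - 0.25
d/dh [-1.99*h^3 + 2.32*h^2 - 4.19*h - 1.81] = -5.97*h^2 + 4.64*h - 4.19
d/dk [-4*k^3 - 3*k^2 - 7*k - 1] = -12*k^2 - 6*k - 7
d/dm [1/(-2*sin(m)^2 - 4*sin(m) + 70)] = (sin(m) + 1)*cos(m)/(sin(m)^2 + 2*sin(m) - 35)^2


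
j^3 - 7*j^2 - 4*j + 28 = (j - 7)*(j - 2)*(j + 2)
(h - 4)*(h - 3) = h^2 - 7*h + 12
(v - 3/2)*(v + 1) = v^2 - v/2 - 3/2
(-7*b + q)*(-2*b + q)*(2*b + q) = 28*b^3 - 4*b^2*q - 7*b*q^2 + q^3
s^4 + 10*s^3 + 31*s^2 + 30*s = s*(s + 2)*(s + 3)*(s + 5)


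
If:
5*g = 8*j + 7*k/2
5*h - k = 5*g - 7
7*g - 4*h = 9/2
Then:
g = 4*k/15 - 11/30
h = 7*k/15 - 53/30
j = -13*k/48 - 11/48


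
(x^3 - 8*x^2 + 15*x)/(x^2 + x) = (x^2 - 8*x + 15)/(x + 1)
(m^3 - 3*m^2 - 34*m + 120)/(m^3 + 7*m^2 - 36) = (m^2 - 9*m + 20)/(m^2 + m - 6)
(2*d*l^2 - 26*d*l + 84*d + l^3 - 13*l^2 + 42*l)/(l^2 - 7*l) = 2*d - 12*d/l + l - 6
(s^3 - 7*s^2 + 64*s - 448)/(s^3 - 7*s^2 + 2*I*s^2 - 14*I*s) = (s^2 + 64)/(s*(s + 2*I))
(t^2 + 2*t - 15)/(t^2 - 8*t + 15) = (t + 5)/(t - 5)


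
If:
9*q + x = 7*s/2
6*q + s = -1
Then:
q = -x/30 - 7/60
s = x/5 - 3/10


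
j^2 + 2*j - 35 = (j - 5)*(j + 7)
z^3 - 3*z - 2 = (z - 2)*(z + 1)^2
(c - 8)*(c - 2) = c^2 - 10*c + 16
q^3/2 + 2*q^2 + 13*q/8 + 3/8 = (q/2 + 1/4)*(q + 1/2)*(q + 3)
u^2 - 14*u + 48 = (u - 8)*(u - 6)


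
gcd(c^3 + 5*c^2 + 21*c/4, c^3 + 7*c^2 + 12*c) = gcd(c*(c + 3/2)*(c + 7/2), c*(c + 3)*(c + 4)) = c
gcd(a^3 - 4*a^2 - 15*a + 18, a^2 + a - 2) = a - 1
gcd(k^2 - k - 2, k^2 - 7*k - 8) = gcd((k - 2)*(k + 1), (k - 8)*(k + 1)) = k + 1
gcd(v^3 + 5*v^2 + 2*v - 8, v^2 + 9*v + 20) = v + 4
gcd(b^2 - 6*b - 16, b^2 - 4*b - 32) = b - 8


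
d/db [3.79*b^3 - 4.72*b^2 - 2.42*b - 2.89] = 11.37*b^2 - 9.44*b - 2.42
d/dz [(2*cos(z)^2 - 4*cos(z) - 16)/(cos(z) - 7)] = 2*(sin(z)^2 + 14*cos(z) - 23)*sin(z)/(cos(z) - 7)^2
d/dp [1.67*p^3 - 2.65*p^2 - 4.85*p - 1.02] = 5.01*p^2 - 5.3*p - 4.85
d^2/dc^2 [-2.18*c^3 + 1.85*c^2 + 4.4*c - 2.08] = 3.7 - 13.08*c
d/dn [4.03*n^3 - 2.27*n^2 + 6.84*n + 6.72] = 12.09*n^2 - 4.54*n + 6.84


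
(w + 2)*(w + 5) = w^2 + 7*w + 10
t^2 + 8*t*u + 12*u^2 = (t + 2*u)*(t + 6*u)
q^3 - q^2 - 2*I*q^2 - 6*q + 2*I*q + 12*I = (q - 3)*(q + 2)*(q - 2*I)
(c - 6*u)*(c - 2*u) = c^2 - 8*c*u + 12*u^2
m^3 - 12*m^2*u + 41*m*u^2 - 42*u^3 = (m - 7*u)*(m - 3*u)*(m - 2*u)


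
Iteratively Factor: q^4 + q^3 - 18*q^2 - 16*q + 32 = (q + 4)*(q^3 - 3*q^2 - 6*q + 8) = (q + 2)*(q + 4)*(q^2 - 5*q + 4) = (q - 4)*(q + 2)*(q + 4)*(q - 1)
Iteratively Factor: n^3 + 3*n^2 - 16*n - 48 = (n + 3)*(n^2 - 16) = (n - 4)*(n + 3)*(n + 4)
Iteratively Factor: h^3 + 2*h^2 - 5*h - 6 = (h + 1)*(h^2 + h - 6) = (h + 1)*(h + 3)*(h - 2)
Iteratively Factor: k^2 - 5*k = (k)*(k - 5)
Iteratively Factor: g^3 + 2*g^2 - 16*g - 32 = (g + 4)*(g^2 - 2*g - 8) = (g - 4)*(g + 4)*(g + 2)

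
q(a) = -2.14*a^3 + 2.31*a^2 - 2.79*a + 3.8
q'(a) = -6.42*a^2 + 4.62*a - 2.79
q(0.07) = 3.62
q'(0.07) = -2.50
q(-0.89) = 9.62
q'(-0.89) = -11.99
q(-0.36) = 5.20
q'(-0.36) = -5.29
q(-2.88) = 82.12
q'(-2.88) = -69.35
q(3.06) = -44.42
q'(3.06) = -48.77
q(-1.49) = 20.16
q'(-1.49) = -23.93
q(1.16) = 0.33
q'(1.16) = -6.07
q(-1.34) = 16.84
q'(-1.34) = -20.51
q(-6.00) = 565.94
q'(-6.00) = -261.63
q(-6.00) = 565.94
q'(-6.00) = -261.63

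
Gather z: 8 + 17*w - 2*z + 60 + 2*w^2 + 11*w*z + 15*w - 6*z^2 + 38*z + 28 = 2*w^2 + 32*w - 6*z^2 + z*(11*w + 36) + 96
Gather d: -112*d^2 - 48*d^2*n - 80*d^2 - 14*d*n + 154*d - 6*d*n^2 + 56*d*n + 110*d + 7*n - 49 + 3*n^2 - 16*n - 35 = d^2*(-48*n - 192) + d*(-6*n^2 + 42*n + 264) + 3*n^2 - 9*n - 84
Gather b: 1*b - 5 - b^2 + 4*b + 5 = -b^2 + 5*b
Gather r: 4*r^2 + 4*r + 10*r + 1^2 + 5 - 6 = 4*r^2 + 14*r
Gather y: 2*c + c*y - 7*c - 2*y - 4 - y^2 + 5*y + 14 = -5*c - y^2 + y*(c + 3) + 10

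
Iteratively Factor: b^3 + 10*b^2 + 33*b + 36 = (b + 4)*(b^2 + 6*b + 9) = (b + 3)*(b + 4)*(b + 3)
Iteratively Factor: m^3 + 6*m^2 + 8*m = (m + 4)*(m^2 + 2*m) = (m + 2)*(m + 4)*(m)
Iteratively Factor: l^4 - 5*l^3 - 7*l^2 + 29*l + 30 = (l - 5)*(l^3 - 7*l - 6) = (l - 5)*(l + 2)*(l^2 - 2*l - 3) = (l - 5)*(l - 3)*(l + 2)*(l + 1)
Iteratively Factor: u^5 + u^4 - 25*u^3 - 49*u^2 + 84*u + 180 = (u + 3)*(u^4 - 2*u^3 - 19*u^2 + 8*u + 60) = (u - 2)*(u + 3)*(u^3 - 19*u - 30) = (u - 5)*(u - 2)*(u + 3)*(u^2 + 5*u + 6) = (u - 5)*(u - 2)*(u + 2)*(u + 3)*(u + 3)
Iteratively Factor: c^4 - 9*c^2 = (c)*(c^3 - 9*c) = c*(c + 3)*(c^2 - 3*c) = c*(c - 3)*(c + 3)*(c)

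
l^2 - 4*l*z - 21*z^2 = (l - 7*z)*(l + 3*z)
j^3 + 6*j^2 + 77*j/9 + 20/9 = (j + 1/3)*(j + 5/3)*(j + 4)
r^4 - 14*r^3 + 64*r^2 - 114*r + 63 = (r - 7)*(r - 3)^2*(r - 1)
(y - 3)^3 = y^3 - 9*y^2 + 27*y - 27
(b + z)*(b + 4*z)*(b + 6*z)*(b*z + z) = b^4*z + 11*b^3*z^2 + b^3*z + 34*b^2*z^3 + 11*b^2*z^2 + 24*b*z^4 + 34*b*z^3 + 24*z^4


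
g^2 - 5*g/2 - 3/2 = (g - 3)*(g + 1/2)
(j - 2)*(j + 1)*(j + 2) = j^3 + j^2 - 4*j - 4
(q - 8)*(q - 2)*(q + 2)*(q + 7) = q^4 - q^3 - 60*q^2 + 4*q + 224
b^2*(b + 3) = b^3 + 3*b^2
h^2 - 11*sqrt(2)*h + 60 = (h - 6*sqrt(2))*(h - 5*sqrt(2))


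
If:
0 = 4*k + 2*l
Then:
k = -l/2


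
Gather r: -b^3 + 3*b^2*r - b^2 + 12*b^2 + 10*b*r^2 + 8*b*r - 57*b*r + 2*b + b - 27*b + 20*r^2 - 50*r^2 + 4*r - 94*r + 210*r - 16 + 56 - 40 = -b^3 + 11*b^2 - 24*b + r^2*(10*b - 30) + r*(3*b^2 - 49*b + 120)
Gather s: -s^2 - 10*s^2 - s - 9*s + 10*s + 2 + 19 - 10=11 - 11*s^2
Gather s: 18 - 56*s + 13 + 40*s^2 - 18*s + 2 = 40*s^2 - 74*s + 33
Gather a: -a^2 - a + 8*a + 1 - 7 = -a^2 + 7*a - 6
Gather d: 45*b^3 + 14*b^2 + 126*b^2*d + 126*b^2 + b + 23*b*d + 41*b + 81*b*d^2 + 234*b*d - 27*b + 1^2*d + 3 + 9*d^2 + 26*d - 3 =45*b^3 + 140*b^2 + 15*b + d^2*(81*b + 9) + d*(126*b^2 + 257*b + 27)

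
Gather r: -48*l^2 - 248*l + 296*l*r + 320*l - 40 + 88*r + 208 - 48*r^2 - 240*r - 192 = -48*l^2 + 72*l - 48*r^2 + r*(296*l - 152) - 24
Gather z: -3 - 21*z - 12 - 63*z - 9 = -84*z - 24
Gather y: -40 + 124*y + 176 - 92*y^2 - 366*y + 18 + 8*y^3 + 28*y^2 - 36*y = 8*y^3 - 64*y^2 - 278*y + 154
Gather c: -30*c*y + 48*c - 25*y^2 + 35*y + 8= c*(48 - 30*y) - 25*y^2 + 35*y + 8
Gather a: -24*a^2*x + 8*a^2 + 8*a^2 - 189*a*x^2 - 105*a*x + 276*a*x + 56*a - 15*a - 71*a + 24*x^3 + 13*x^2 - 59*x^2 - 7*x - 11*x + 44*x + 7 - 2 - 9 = a^2*(16 - 24*x) + a*(-189*x^2 + 171*x - 30) + 24*x^3 - 46*x^2 + 26*x - 4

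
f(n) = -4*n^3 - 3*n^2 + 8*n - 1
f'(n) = -12*n^2 - 6*n + 8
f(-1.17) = -8.06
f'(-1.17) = -1.41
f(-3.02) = 57.65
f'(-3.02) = -83.32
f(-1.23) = -7.94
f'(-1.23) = -2.77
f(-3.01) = 56.82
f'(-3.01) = -82.66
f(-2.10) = 6.01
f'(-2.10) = -32.32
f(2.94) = -105.06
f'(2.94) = -113.36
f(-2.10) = 6.01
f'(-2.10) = -32.32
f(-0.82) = -7.37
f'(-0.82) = 4.85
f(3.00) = -112.00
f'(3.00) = -118.00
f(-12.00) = 6383.00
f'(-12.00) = -1648.00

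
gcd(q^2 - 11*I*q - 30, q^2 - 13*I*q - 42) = q - 6*I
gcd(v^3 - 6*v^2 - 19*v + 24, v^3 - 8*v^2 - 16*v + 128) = v - 8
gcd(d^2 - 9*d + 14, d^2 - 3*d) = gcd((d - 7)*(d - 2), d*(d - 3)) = 1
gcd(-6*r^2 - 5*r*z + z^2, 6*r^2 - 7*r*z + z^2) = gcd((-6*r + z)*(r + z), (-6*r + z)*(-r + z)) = -6*r + z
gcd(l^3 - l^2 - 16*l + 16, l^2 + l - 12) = l + 4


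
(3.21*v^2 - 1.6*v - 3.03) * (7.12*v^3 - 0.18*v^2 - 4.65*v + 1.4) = 22.8552*v^5 - 11.9698*v^4 - 36.2121*v^3 + 12.4794*v^2 + 11.8495*v - 4.242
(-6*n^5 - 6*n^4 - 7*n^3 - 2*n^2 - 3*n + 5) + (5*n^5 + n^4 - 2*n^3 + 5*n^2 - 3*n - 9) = -n^5 - 5*n^4 - 9*n^3 + 3*n^2 - 6*n - 4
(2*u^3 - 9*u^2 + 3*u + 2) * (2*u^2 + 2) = 4*u^5 - 18*u^4 + 10*u^3 - 14*u^2 + 6*u + 4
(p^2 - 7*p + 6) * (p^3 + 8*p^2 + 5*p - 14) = p^5 + p^4 - 45*p^3 - p^2 + 128*p - 84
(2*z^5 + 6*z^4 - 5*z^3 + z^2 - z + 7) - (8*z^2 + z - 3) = 2*z^5 + 6*z^4 - 5*z^3 - 7*z^2 - 2*z + 10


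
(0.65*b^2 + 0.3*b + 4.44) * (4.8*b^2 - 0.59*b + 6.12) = 3.12*b^4 + 1.0565*b^3 + 25.113*b^2 - 0.7836*b + 27.1728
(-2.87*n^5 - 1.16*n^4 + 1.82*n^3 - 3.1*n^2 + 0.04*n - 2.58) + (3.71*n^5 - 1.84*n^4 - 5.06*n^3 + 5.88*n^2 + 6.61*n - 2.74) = 0.84*n^5 - 3.0*n^4 - 3.24*n^3 + 2.78*n^2 + 6.65*n - 5.32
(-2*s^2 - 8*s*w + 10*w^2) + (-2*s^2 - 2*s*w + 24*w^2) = -4*s^2 - 10*s*w + 34*w^2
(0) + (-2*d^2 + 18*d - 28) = -2*d^2 + 18*d - 28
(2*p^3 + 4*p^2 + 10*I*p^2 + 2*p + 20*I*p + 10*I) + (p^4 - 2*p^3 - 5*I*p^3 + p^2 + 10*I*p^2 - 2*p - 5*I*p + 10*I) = p^4 - 5*I*p^3 + 5*p^2 + 20*I*p^2 + 15*I*p + 20*I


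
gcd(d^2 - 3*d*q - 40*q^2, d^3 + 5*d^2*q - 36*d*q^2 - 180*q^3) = d + 5*q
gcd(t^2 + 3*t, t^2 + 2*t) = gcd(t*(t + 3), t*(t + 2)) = t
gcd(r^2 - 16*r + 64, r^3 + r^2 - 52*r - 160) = r - 8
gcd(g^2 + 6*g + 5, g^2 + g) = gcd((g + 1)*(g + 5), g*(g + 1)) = g + 1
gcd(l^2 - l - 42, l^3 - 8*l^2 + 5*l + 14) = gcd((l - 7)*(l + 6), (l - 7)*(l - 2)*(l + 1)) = l - 7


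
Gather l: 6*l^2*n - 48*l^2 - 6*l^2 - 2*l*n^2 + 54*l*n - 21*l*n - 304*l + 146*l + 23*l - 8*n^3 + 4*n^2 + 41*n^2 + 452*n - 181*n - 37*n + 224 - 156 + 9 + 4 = l^2*(6*n - 54) + l*(-2*n^2 + 33*n - 135) - 8*n^3 + 45*n^2 + 234*n + 81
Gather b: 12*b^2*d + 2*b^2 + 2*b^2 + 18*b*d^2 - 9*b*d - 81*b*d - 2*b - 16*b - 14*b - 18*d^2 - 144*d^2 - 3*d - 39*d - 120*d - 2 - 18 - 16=b^2*(12*d + 4) + b*(18*d^2 - 90*d - 32) - 162*d^2 - 162*d - 36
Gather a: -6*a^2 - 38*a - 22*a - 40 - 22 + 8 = -6*a^2 - 60*a - 54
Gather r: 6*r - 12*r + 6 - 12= -6*r - 6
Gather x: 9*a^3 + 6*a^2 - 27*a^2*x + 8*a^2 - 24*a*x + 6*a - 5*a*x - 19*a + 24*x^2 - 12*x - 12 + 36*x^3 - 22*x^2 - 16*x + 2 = 9*a^3 + 14*a^2 - 13*a + 36*x^3 + 2*x^2 + x*(-27*a^2 - 29*a - 28) - 10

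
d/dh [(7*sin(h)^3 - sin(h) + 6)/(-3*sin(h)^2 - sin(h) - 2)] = (-21*sin(h)^4 - 14*sin(h)^3 - 45*sin(h)^2 + 36*sin(h) + 8)*cos(h)/(3*sin(h)^2 + sin(h) + 2)^2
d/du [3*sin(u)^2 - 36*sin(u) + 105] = 6*(sin(u) - 6)*cos(u)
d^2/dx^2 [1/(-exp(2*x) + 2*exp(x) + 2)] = 2*(4*(1 - exp(x))^2*exp(x) + (2*exp(x) - 1)*(-exp(2*x) + 2*exp(x) + 2))*exp(x)/(-exp(2*x) + 2*exp(x) + 2)^3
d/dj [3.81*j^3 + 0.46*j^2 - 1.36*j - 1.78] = 11.43*j^2 + 0.92*j - 1.36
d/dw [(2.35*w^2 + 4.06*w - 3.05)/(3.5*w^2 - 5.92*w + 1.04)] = (-28.122*w^2 + 26.238*w - 13.8336)/(12.25*w^4 - 41.44*w^3 + 42.3264*w^2 - 12.3136*w + 1.0816)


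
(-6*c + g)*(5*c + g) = -30*c^2 - c*g + g^2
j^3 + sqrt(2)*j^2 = j^2*(j + sqrt(2))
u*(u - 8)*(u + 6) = u^3 - 2*u^2 - 48*u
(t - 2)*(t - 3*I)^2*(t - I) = t^4 - 2*t^3 - 7*I*t^3 - 15*t^2 + 14*I*t^2 + 30*t + 9*I*t - 18*I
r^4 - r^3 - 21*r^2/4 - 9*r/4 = r*(r - 3)*(r + 1/2)*(r + 3/2)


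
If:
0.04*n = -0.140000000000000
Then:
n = -3.50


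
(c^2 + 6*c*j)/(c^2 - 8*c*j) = (c + 6*j)/(c - 8*j)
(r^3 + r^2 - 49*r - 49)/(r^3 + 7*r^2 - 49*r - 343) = (r + 1)/(r + 7)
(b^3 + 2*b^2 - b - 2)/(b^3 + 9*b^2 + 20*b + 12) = (b - 1)/(b + 6)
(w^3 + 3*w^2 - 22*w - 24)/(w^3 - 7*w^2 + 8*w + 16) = (w + 6)/(w - 4)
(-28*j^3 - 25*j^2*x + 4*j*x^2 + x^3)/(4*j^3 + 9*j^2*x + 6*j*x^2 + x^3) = (-28*j^2 + 3*j*x + x^2)/(4*j^2 + 5*j*x + x^2)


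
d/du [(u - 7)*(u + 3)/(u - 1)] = (u^2 - 2*u + 25)/(u^2 - 2*u + 1)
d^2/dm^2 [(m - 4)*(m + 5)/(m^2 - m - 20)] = 4*(m^3 + 60*m - 20)/(m^6 - 3*m^5 - 57*m^4 + 119*m^3 + 1140*m^2 - 1200*m - 8000)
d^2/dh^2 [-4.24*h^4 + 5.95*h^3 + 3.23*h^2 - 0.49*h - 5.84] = -50.88*h^2 + 35.7*h + 6.46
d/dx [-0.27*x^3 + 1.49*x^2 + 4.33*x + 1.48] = -0.81*x^2 + 2.98*x + 4.33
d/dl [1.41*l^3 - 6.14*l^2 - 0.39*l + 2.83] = 4.23*l^2 - 12.28*l - 0.39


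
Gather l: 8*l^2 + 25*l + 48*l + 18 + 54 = 8*l^2 + 73*l + 72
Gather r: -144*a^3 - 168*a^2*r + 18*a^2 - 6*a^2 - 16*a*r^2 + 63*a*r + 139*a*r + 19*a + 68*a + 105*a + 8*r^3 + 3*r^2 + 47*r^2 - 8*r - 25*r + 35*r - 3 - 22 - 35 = -144*a^3 + 12*a^2 + 192*a + 8*r^3 + r^2*(50 - 16*a) + r*(-168*a^2 + 202*a + 2) - 60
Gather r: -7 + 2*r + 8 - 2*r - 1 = 0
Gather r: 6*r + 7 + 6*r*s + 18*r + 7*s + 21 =r*(6*s + 24) + 7*s + 28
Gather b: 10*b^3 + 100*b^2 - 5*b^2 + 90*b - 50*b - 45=10*b^3 + 95*b^2 + 40*b - 45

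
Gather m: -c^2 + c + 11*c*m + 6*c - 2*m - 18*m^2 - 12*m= -c^2 + 7*c - 18*m^2 + m*(11*c - 14)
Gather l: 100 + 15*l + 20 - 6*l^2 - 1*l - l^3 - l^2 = -l^3 - 7*l^2 + 14*l + 120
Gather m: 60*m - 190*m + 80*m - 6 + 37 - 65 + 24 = -50*m - 10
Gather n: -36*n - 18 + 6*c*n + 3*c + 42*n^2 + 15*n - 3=3*c + 42*n^2 + n*(6*c - 21) - 21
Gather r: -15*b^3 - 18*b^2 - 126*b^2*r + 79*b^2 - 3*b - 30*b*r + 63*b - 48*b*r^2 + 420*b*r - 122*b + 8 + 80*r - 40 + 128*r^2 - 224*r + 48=-15*b^3 + 61*b^2 - 62*b + r^2*(128 - 48*b) + r*(-126*b^2 + 390*b - 144) + 16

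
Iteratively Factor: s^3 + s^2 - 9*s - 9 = (s + 3)*(s^2 - 2*s - 3) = (s + 1)*(s + 3)*(s - 3)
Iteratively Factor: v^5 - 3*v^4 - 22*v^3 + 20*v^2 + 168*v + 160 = (v + 2)*(v^4 - 5*v^3 - 12*v^2 + 44*v + 80) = (v + 2)^2*(v^3 - 7*v^2 + 2*v + 40) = (v - 5)*(v + 2)^2*(v^2 - 2*v - 8) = (v - 5)*(v + 2)^3*(v - 4)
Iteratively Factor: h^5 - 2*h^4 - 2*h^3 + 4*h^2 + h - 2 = (h - 1)*(h^4 - h^3 - 3*h^2 + h + 2) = (h - 1)*(h + 1)*(h^3 - 2*h^2 - h + 2) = (h - 1)*(h + 1)^2*(h^2 - 3*h + 2) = (h - 2)*(h - 1)*(h + 1)^2*(h - 1)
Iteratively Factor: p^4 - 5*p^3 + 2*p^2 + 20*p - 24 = (p - 2)*(p^3 - 3*p^2 - 4*p + 12) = (p - 2)^2*(p^2 - p - 6) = (p - 2)^2*(p + 2)*(p - 3)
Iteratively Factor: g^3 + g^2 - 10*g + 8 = (g - 1)*(g^2 + 2*g - 8) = (g - 2)*(g - 1)*(g + 4)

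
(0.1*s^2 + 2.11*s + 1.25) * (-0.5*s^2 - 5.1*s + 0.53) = -0.05*s^4 - 1.565*s^3 - 11.333*s^2 - 5.2567*s + 0.6625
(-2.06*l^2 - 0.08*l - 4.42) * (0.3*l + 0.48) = -0.618*l^3 - 1.0128*l^2 - 1.3644*l - 2.1216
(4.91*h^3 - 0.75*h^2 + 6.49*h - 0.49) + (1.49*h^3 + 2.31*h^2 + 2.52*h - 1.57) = 6.4*h^3 + 1.56*h^2 + 9.01*h - 2.06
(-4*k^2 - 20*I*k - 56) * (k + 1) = -4*k^3 - 4*k^2 - 20*I*k^2 - 56*k - 20*I*k - 56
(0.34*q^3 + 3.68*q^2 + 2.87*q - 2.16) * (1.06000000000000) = 0.3604*q^3 + 3.9008*q^2 + 3.0422*q - 2.2896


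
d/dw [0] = 0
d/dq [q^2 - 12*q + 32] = 2*q - 12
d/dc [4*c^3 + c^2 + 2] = 2*c*(6*c + 1)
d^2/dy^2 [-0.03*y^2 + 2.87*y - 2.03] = -0.0600000000000000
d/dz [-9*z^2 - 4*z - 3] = -18*z - 4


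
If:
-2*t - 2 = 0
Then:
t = -1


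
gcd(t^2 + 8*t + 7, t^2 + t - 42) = t + 7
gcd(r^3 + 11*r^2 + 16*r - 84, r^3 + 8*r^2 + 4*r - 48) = r^2 + 4*r - 12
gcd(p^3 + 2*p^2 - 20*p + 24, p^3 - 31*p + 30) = p + 6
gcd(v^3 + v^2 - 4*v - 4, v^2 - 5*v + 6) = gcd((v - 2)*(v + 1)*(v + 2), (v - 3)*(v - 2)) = v - 2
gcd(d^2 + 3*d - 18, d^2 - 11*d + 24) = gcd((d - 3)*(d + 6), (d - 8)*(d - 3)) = d - 3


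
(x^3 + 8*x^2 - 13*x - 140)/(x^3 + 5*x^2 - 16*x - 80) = (x + 7)/(x + 4)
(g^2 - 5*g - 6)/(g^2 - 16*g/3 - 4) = 3*(g + 1)/(3*g + 2)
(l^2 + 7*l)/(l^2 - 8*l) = (l + 7)/(l - 8)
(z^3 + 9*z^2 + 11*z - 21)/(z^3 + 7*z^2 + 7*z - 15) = (z + 7)/(z + 5)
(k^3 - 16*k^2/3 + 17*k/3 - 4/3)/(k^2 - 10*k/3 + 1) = (k^2 - 5*k + 4)/(k - 3)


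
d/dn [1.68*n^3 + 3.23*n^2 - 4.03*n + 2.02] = 5.04*n^2 + 6.46*n - 4.03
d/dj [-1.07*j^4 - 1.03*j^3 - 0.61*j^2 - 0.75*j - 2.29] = -4.28*j^3 - 3.09*j^2 - 1.22*j - 0.75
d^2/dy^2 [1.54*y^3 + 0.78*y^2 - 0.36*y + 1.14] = 9.24*y + 1.56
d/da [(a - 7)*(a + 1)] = 2*a - 6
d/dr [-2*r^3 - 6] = -6*r^2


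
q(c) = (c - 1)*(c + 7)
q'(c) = 2*c + 6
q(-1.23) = -12.87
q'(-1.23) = 3.54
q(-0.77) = -11.03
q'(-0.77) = 4.46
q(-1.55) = -13.90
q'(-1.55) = 2.90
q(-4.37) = -14.12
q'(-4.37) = -2.74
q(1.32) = 2.66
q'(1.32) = 8.64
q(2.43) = 13.48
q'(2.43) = 10.86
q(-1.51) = -13.78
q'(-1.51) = 2.98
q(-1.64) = -14.15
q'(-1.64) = 2.72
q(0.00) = -7.00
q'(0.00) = 6.00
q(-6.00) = -7.00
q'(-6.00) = -6.00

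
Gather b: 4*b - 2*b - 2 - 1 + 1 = 2*b - 2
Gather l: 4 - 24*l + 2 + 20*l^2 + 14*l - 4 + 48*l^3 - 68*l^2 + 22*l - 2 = 48*l^3 - 48*l^2 + 12*l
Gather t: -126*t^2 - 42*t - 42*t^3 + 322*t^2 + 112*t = -42*t^3 + 196*t^2 + 70*t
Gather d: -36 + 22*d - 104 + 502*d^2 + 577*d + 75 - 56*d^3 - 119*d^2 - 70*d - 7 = -56*d^3 + 383*d^2 + 529*d - 72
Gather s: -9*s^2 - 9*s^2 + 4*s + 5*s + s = -18*s^2 + 10*s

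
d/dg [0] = 0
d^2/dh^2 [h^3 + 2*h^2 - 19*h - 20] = 6*h + 4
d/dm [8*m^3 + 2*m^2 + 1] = 4*m*(6*m + 1)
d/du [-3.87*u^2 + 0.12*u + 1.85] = 0.12 - 7.74*u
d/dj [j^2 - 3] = 2*j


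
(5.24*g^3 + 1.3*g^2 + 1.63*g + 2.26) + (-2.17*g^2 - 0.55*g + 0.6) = 5.24*g^3 - 0.87*g^2 + 1.08*g + 2.86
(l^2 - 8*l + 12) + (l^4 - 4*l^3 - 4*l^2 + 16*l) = l^4 - 4*l^3 - 3*l^2 + 8*l + 12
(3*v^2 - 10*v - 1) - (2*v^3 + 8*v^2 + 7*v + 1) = -2*v^3 - 5*v^2 - 17*v - 2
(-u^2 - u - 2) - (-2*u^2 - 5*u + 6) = u^2 + 4*u - 8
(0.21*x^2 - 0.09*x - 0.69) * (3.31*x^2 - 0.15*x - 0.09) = 0.6951*x^4 - 0.3294*x^3 - 2.2893*x^2 + 0.1116*x + 0.0621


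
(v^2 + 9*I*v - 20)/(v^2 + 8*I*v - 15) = (v + 4*I)/(v + 3*I)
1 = 1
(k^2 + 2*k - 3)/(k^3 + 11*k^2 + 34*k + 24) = (k^2 + 2*k - 3)/(k^3 + 11*k^2 + 34*k + 24)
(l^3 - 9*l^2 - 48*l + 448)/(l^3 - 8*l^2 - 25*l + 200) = (l^2 - l - 56)/(l^2 - 25)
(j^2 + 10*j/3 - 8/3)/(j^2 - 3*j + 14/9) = 3*(j + 4)/(3*j - 7)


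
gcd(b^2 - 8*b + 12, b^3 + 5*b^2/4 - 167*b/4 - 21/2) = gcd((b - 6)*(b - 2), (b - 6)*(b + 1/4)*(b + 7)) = b - 6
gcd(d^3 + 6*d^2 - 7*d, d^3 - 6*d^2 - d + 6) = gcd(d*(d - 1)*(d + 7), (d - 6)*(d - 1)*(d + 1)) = d - 1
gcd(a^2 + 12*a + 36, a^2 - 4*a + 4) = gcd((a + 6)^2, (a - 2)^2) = 1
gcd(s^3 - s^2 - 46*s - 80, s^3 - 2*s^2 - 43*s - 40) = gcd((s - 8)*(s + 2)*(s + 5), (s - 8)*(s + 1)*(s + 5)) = s^2 - 3*s - 40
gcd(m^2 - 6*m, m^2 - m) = m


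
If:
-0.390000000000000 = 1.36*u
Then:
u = -0.29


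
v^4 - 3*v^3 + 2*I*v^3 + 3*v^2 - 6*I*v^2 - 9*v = v*(v - 3)*(v - I)*(v + 3*I)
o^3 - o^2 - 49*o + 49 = (o - 7)*(o - 1)*(o + 7)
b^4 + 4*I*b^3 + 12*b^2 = b^2*(b - 2*I)*(b + 6*I)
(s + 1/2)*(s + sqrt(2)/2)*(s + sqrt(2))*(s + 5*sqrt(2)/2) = s^4 + s^3/2 + 4*sqrt(2)*s^3 + 2*sqrt(2)*s^2 + 17*s^2/2 + 5*sqrt(2)*s/2 + 17*s/4 + 5*sqrt(2)/4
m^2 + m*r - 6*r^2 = (m - 2*r)*(m + 3*r)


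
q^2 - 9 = (q - 3)*(q + 3)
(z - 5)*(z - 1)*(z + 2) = z^3 - 4*z^2 - 7*z + 10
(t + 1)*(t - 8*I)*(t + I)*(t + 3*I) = t^4 + t^3 - 4*I*t^3 + 29*t^2 - 4*I*t^2 + 29*t + 24*I*t + 24*I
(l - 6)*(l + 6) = l^2 - 36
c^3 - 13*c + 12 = (c - 3)*(c - 1)*(c + 4)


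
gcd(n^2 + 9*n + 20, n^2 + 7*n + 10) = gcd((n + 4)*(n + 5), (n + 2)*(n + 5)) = n + 5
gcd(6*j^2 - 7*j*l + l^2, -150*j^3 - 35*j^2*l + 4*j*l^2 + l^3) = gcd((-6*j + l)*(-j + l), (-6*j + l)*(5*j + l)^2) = 6*j - l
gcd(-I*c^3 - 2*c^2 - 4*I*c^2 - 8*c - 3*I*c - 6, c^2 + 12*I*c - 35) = 1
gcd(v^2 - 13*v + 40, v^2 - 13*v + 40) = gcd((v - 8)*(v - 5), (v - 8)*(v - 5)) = v^2 - 13*v + 40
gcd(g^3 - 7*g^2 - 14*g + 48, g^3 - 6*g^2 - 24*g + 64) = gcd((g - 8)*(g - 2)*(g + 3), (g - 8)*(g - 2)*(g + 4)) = g^2 - 10*g + 16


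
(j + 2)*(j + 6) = j^2 + 8*j + 12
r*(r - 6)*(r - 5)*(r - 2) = r^4 - 13*r^3 + 52*r^2 - 60*r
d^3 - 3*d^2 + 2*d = d*(d - 2)*(d - 1)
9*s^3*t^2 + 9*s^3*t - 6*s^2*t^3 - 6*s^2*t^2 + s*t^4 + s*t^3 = t*(-3*s + t)^2*(s*t + s)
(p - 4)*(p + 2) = p^2 - 2*p - 8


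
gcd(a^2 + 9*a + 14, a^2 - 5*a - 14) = a + 2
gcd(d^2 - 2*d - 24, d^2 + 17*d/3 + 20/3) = d + 4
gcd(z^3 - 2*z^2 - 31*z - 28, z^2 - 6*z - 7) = z^2 - 6*z - 7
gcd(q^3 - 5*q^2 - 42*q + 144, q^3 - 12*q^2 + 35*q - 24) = q^2 - 11*q + 24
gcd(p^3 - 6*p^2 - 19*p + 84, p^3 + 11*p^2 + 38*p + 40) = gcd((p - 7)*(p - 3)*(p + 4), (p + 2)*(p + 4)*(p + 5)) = p + 4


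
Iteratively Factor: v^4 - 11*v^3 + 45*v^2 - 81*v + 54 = (v - 2)*(v^3 - 9*v^2 + 27*v - 27) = (v - 3)*(v - 2)*(v^2 - 6*v + 9) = (v - 3)^2*(v - 2)*(v - 3)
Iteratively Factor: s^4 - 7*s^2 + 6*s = (s)*(s^3 - 7*s + 6) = s*(s - 1)*(s^2 + s - 6) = s*(s - 1)*(s + 3)*(s - 2)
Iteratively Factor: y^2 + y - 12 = (y + 4)*(y - 3)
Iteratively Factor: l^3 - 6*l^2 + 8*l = (l)*(l^2 - 6*l + 8) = l*(l - 2)*(l - 4)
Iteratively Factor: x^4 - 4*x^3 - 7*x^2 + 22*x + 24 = (x + 2)*(x^3 - 6*x^2 + 5*x + 12) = (x - 4)*(x + 2)*(x^2 - 2*x - 3) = (x - 4)*(x + 1)*(x + 2)*(x - 3)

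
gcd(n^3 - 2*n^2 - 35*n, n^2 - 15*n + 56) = n - 7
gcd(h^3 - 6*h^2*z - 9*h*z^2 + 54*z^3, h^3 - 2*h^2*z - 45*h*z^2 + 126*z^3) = h^2 - 9*h*z + 18*z^2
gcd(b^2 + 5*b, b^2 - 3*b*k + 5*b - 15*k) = b + 5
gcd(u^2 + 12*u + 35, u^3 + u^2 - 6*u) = 1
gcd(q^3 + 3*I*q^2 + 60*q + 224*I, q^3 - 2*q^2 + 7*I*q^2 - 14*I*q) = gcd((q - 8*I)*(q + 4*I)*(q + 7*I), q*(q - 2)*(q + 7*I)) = q + 7*I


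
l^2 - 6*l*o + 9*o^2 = (l - 3*o)^2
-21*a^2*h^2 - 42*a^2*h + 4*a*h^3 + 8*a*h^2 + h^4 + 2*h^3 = h*(-3*a + h)*(7*a + h)*(h + 2)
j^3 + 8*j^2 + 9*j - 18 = (j - 1)*(j + 3)*(j + 6)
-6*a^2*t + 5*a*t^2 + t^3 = t*(-a + t)*(6*a + t)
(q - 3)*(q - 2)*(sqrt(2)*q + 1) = sqrt(2)*q^3 - 5*sqrt(2)*q^2 + q^2 - 5*q + 6*sqrt(2)*q + 6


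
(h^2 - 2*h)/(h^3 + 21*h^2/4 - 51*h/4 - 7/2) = 4*h/(4*h^2 + 29*h + 7)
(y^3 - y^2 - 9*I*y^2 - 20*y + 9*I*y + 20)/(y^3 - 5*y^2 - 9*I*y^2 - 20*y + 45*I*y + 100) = (y - 1)/(y - 5)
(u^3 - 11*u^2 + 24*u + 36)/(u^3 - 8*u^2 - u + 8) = (u^2 - 12*u + 36)/(u^2 - 9*u + 8)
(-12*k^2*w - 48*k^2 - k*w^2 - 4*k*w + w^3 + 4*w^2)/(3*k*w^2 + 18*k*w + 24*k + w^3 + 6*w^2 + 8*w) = (-4*k + w)/(w + 2)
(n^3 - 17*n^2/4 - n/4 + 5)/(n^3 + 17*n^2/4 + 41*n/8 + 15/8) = 2*(4*n^2 - 21*n + 20)/(8*n^2 + 26*n + 15)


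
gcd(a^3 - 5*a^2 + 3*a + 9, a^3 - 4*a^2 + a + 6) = a^2 - 2*a - 3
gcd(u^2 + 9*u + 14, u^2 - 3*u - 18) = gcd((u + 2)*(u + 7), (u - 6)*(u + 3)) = 1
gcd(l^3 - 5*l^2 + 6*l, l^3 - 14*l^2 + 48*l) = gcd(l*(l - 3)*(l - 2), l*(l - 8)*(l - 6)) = l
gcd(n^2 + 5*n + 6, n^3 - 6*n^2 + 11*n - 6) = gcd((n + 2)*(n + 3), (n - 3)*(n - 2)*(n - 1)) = 1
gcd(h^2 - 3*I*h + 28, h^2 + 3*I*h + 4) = h + 4*I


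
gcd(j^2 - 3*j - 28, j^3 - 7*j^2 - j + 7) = j - 7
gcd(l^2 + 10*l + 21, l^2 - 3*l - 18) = l + 3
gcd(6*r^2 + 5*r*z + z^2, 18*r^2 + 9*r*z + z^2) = 3*r + z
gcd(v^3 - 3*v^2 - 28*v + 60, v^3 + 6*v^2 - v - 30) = v^2 + 3*v - 10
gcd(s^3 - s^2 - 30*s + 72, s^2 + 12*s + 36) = s + 6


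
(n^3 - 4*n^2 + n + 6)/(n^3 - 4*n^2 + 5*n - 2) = (n^2 - 2*n - 3)/(n^2 - 2*n + 1)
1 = 1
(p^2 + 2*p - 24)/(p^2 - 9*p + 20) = (p + 6)/(p - 5)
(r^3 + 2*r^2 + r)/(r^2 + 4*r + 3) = r*(r + 1)/(r + 3)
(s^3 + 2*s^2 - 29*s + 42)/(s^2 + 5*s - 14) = s - 3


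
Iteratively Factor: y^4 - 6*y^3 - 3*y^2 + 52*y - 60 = (y - 5)*(y^3 - y^2 - 8*y + 12) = (y - 5)*(y - 2)*(y^2 + y - 6) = (y - 5)*(y - 2)^2*(y + 3)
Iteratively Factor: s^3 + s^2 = (s + 1)*(s^2) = s*(s + 1)*(s)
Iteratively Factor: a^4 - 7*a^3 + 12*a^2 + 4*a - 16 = (a - 4)*(a^3 - 3*a^2 + 4) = (a - 4)*(a - 2)*(a^2 - a - 2) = (a - 4)*(a - 2)*(a + 1)*(a - 2)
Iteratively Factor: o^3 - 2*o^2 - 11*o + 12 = (o - 1)*(o^2 - o - 12) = (o - 4)*(o - 1)*(o + 3)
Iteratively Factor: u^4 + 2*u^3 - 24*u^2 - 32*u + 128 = (u - 2)*(u^3 + 4*u^2 - 16*u - 64) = (u - 2)*(u + 4)*(u^2 - 16) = (u - 2)*(u + 4)^2*(u - 4)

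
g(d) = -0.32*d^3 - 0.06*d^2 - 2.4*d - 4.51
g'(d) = -0.96*d^2 - 0.12*d - 2.4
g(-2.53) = 6.36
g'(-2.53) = -8.24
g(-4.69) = 38.44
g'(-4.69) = -22.95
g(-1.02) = -1.78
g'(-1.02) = -3.28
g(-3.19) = 12.92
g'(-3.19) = -11.79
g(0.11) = -4.78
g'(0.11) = -2.42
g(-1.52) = 0.12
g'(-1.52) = -4.44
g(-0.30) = -3.79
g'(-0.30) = -2.45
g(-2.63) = 7.21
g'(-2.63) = -8.72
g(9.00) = -264.25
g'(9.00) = -81.24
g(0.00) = -4.51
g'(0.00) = -2.40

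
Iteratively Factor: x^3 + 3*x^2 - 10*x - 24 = (x - 3)*(x^2 + 6*x + 8) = (x - 3)*(x + 2)*(x + 4)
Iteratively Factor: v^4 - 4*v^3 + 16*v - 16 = (v - 2)*(v^3 - 2*v^2 - 4*v + 8) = (v - 2)*(v + 2)*(v^2 - 4*v + 4) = (v - 2)^2*(v + 2)*(v - 2)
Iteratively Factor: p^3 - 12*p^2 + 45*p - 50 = (p - 5)*(p^2 - 7*p + 10) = (p - 5)*(p - 2)*(p - 5)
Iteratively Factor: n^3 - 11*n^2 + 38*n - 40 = (n - 4)*(n^2 - 7*n + 10) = (n - 4)*(n - 2)*(n - 5)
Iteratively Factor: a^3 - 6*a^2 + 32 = (a + 2)*(a^2 - 8*a + 16) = (a - 4)*(a + 2)*(a - 4)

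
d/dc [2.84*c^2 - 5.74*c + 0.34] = 5.68*c - 5.74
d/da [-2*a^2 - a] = -4*a - 1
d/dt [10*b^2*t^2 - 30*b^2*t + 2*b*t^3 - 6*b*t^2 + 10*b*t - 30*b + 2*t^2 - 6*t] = 20*b^2*t - 30*b^2 + 6*b*t^2 - 12*b*t + 10*b + 4*t - 6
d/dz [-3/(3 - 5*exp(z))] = -15*exp(z)/(5*exp(z) - 3)^2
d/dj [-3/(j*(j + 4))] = 6*(j + 2)/(j^2*(j + 4)^2)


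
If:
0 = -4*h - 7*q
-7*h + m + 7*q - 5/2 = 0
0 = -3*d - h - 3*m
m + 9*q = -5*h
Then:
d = 25/228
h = -35/152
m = -5/152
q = 5/38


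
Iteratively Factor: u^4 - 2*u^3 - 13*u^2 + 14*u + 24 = (u + 3)*(u^3 - 5*u^2 + 2*u + 8) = (u + 1)*(u + 3)*(u^2 - 6*u + 8) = (u - 2)*(u + 1)*(u + 3)*(u - 4)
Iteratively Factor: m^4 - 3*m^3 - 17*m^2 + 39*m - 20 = (m + 4)*(m^3 - 7*m^2 + 11*m - 5) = (m - 1)*(m + 4)*(m^2 - 6*m + 5) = (m - 5)*(m - 1)*(m + 4)*(m - 1)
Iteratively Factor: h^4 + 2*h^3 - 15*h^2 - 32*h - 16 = (h + 1)*(h^3 + h^2 - 16*h - 16) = (h + 1)*(h + 4)*(h^2 - 3*h - 4) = (h + 1)^2*(h + 4)*(h - 4)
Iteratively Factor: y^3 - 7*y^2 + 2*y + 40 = (y - 4)*(y^2 - 3*y - 10) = (y - 4)*(y + 2)*(y - 5)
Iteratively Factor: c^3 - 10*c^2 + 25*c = (c)*(c^2 - 10*c + 25) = c*(c - 5)*(c - 5)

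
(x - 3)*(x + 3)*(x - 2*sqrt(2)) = x^3 - 2*sqrt(2)*x^2 - 9*x + 18*sqrt(2)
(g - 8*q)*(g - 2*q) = g^2 - 10*g*q + 16*q^2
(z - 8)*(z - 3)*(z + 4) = z^3 - 7*z^2 - 20*z + 96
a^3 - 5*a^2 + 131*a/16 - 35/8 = (a - 2)*(a - 7/4)*(a - 5/4)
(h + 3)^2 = h^2 + 6*h + 9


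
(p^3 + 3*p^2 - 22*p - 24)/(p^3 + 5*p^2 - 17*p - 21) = (p^2 + 2*p - 24)/(p^2 + 4*p - 21)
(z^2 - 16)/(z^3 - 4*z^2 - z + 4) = (z + 4)/(z^2 - 1)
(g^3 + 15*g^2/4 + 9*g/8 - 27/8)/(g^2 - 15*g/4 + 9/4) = (2*g^2 + 9*g + 9)/(2*(g - 3))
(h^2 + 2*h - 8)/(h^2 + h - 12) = (h - 2)/(h - 3)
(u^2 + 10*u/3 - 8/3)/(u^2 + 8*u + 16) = (u - 2/3)/(u + 4)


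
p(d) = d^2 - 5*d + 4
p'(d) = 2*d - 5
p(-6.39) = 76.78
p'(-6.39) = -17.78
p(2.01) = -2.01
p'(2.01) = -0.98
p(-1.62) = 14.72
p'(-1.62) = -8.24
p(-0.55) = 7.05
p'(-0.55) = -6.10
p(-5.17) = 56.58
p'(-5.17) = -15.34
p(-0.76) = 8.38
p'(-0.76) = -6.52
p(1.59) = -1.42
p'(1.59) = -1.82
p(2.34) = -2.22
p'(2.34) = -0.32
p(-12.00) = 208.00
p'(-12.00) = -29.00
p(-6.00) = 70.00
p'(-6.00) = -17.00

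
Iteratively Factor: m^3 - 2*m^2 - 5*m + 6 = (m - 3)*(m^2 + m - 2) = (m - 3)*(m - 1)*(m + 2)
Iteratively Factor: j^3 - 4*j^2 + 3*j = (j - 1)*(j^2 - 3*j) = (j - 3)*(j - 1)*(j)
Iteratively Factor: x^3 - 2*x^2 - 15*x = (x + 3)*(x^2 - 5*x) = (x - 5)*(x + 3)*(x)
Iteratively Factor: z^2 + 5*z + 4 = (z + 1)*(z + 4)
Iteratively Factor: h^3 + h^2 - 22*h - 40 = (h - 5)*(h^2 + 6*h + 8) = (h - 5)*(h + 4)*(h + 2)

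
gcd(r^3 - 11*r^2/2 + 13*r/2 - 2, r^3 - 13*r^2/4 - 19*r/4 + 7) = r^2 - 5*r + 4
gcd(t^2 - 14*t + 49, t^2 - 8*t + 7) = t - 7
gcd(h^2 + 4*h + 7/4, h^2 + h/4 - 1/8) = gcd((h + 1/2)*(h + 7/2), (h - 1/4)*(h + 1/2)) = h + 1/2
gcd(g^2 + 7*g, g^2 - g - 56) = g + 7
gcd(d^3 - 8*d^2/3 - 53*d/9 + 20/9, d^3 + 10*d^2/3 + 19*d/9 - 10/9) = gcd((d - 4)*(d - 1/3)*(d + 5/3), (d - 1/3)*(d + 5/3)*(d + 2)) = d^2 + 4*d/3 - 5/9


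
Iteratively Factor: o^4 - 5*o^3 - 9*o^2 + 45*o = (o - 5)*(o^3 - 9*o) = (o - 5)*(o - 3)*(o^2 + 3*o) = (o - 5)*(o - 3)*(o + 3)*(o)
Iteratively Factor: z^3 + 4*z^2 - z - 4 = (z + 4)*(z^2 - 1) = (z - 1)*(z + 4)*(z + 1)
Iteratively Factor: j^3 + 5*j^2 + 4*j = (j + 1)*(j^2 + 4*j) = j*(j + 1)*(j + 4)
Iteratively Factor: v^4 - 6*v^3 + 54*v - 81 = (v - 3)*(v^3 - 3*v^2 - 9*v + 27) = (v - 3)^2*(v^2 - 9) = (v - 3)^2*(v + 3)*(v - 3)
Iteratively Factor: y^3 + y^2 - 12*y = (y - 3)*(y^2 + 4*y) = y*(y - 3)*(y + 4)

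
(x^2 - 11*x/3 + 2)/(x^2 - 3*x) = (x - 2/3)/x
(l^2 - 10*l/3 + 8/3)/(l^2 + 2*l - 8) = (l - 4/3)/(l + 4)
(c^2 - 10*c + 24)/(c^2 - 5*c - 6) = (c - 4)/(c + 1)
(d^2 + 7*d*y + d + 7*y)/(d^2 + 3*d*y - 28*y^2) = (-d - 1)/(-d + 4*y)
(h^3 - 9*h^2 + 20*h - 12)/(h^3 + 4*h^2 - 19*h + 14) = (h - 6)/(h + 7)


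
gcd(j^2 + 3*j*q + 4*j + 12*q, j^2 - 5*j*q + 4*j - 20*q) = j + 4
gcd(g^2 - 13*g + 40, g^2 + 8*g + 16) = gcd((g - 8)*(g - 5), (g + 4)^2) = 1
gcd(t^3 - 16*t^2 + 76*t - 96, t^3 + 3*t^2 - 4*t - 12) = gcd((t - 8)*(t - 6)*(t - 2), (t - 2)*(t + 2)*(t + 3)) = t - 2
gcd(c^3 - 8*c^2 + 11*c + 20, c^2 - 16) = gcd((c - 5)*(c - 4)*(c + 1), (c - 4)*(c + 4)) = c - 4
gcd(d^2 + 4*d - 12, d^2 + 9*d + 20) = 1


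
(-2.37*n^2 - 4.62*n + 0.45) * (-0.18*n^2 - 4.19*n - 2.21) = 0.4266*n^4 + 10.7619*n^3 + 24.5145*n^2 + 8.3247*n - 0.9945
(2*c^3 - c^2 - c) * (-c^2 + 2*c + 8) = -2*c^5 + 5*c^4 + 15*c^3 - 10*c^2 - 8*c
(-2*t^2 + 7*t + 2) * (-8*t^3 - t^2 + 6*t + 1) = 16*t^5 - 54*t^4 - 35*t^3 + 38*t^2 + 19*t + 2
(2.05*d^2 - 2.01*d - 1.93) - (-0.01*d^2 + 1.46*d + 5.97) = 2.06*d^2 - 3.47*d - 7.9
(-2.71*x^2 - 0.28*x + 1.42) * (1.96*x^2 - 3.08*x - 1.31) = -5.3116*x^4 + 7.798*x^3 + 7.1957*x^2 - 4.0068*x - 1.8602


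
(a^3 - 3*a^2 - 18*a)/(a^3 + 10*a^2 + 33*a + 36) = a*(a - 6)/(a^2 + 7*a + 12)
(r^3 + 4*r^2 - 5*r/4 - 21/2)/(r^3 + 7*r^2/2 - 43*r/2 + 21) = (r^2 + 11*r/2 + 7)/(r^2 + 5*r - 14)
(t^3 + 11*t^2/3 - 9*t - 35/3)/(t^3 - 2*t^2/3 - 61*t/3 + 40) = (3*t^2 - 4*t - 7)/(3*t^2 - 17*t + 24)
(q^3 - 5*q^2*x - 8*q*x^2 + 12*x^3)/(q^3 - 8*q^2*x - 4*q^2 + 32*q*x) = (q^3 - 5*q^2*x - 8*q*x^2 + 12*x^3)/(q*(q^2 - 8*q*x - 4*q + 32*x))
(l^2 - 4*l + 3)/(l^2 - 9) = (l - 1)/(l + 3)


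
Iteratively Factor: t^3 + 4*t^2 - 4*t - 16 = (t + 2)*(t^2 + 2*t - 8) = (t - 2)*(t + 2)*(t + 4)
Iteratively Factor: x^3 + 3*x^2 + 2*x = (x + 2)*(x^2 + x) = x*(x + 2)*(x + 1)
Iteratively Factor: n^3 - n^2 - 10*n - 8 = (n + 1)*(n^2 - 2*n - 8) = (n + 1)*(n + 2)*(n - 4)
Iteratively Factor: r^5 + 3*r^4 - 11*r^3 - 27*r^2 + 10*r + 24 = (r + 1)*(r^4 + 2*r^3 - 13*r^2 - 14*r + 24) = (r - 1)*(r + 1)*(r^3 + 3*r^2 - 10*r - 24) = (r - 1)*(r + 1)*(r + 4)*(r^2 - r - 6) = (r - 1)*(r + 1)*(r + 2)*(r + 4)*(r - 3)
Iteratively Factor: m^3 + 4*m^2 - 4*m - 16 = (m + 4)*(m^2 - 4) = (m + 2)*(m + 4)*(m - 2)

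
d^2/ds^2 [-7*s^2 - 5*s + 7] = -14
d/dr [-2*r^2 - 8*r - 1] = -4*r - 8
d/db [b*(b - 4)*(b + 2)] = 3*b^2 - 4*b - 8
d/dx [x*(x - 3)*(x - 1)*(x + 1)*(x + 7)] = 5*x^4 + 16*x^3 - 66*x^2 - 8*x + 21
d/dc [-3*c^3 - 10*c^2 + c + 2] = -9*c^2 - 20*c + 1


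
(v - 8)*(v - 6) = v^2 - 14*v + 48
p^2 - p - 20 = (p - 5)*(p + 4)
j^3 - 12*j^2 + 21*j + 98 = (j - 7)^2*(j + 2)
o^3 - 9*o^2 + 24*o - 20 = (o - 5)*(o - 2)^2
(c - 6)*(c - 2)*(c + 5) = c^3 - 3*c^2 - 28*c + 60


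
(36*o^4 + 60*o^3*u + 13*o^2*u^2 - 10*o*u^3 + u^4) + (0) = 36*o^4 + 60*o^3*u + 13*o^2*u^2 - 10*o*u^3 + u^4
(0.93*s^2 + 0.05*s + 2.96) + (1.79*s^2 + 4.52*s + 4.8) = 2.72*s^2 + 4.57*s + 7.76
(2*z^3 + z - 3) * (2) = 4*z^3 + 2*z - 6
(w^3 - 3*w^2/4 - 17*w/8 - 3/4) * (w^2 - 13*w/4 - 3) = w^5 - 4*w^4 - 43*w^3/16 + 269*w^2/32 + 141*w/16 + 9/4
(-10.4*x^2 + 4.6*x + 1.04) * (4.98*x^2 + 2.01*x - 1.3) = -51.792*x^4 + 2.004*x^3 + 27.9452*x^2 - 3.8896*x - 1.352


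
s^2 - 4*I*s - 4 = (s - 2*I)^2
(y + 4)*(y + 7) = y^2 + 11*y + 28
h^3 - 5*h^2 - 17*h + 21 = (h - 7)*(h - 1)*(h + 3)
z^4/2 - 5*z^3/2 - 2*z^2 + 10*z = z*(z/2 + 1)*(z - 5)*(z - 2)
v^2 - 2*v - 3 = (v - 3)*(v + 1)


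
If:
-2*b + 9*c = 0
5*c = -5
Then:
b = -9/2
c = -1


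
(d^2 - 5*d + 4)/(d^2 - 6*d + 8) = (d - 1)/(d - 2)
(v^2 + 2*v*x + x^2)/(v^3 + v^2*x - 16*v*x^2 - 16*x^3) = (-v - x)/(-v^2 + 16*x^2)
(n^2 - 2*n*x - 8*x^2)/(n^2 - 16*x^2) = (n + 2*x)/(n + 4*x)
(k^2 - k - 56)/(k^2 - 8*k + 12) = (k^2 - k - 56)/(k^2 - 8*k + 12)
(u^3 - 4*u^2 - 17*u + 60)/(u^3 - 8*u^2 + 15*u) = (u + 4)/u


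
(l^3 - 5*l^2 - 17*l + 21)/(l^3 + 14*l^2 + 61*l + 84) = (l^2 - 8*l + 7)/(l^2 + 11*l + 28)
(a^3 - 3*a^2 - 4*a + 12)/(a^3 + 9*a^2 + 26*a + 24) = (a^2 - 5*a + 6)/(a^2 + 7*a + 12)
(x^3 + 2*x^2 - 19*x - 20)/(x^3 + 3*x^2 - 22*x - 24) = (x + 5)/(x + 6)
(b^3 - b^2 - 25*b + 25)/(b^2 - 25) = b - 1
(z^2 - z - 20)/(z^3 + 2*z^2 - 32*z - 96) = (z - 5)/(z^2 - 2*z - 24)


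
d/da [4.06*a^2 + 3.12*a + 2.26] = 8.12*a + 3.12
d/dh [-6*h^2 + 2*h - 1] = 2 - 12*h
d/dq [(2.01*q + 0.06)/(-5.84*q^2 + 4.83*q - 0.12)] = (11.7384*q^2 + 0.700799999999999*q - 0.531)/(34.1056*q^4 - 56.4144*q^3 + 24.7305*q^2 - 1.1592*q + 0.0144)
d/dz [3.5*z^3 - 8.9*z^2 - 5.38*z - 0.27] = 10.5*z^2 - 17.8*z - 5.38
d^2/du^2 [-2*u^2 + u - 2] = -4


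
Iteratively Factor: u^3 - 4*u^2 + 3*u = (u - 3)*(u^2 - u) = (u - 3)*(u - 1)*(u)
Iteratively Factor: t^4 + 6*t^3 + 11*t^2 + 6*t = (t + 3)*(t^3 + 3*t^2 + 2*t) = (t + 2)*(t + 3)*(t^2 + t) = (t + 1)*(t + 2)*(t + 3)*(t)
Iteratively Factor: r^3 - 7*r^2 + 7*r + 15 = (r + 1)*(r^2 - 8*r + 15) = (r - 5)*(r + 1)*(r - 3)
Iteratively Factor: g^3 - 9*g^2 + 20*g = (g)*(g^2 - 9*g + 20) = g*(g - 4)*(g - 5)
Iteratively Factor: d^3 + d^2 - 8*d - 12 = (d + 2)*(d^2 - d - 6) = (d - 3)*(d + 2)*(d + 2)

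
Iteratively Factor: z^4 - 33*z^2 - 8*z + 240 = (z + 4)*(z^3 - 4*z^2 - 17*z + 60) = (z + 4)^2*(z^2 - 8*z + 15) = (z - 3)*(z + 4)^2*(z - 5)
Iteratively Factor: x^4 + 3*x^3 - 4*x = (x + 2)*(x^3 + x^2 - 2*x) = x*(x + 2)*(x^2 + x - 2) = x*(x + 2)^2*(x - 1)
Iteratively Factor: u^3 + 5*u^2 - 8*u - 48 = (u - 3)*(u^2 + 8*u + 16) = (u - 3)*(u + 4)*(u + 4)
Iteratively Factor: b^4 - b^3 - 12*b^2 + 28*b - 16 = (b - 2)*(b^3 + b^2 - 10*b + 8) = (b - 2)*(b - 1)*(b^2 + 2*b - 8) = (b - 2)*(b - 1)*(b + 4)*(b - 2)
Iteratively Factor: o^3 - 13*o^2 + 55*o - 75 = (o - 3)*(o^2 - 10*o + 25) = (o - 5)*(o - 3)*(o - 5)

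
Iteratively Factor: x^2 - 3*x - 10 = (x - 5)*(x + 2)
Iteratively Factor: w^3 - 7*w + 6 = (w + 3)*(w^2 - 3*w + 2) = (w - 1)*(w + 3)*(w - 2)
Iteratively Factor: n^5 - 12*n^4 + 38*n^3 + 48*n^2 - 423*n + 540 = (n - 3)*(n^4 - 9*n^3 + 11*n^2 + 81*n - 180) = (n - 3)*(n + 3)*(n^3 - 12*n^2 + 47*n - 60) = (n - 3)^2*(n + 3)*(n^2 - 9*n + 20) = (n - 5)*(n - 3)^2*(n + 3)*(n - 4)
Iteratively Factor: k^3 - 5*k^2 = (k)*(k^2 - 5*k) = k^2*(k - 5)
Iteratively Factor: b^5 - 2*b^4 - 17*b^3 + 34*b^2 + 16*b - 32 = (b + 4)*(b^4 - 6*b^3 + 7*b^2 + 6*b - 8) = (b - 1)*(b + 4)*(b^3 - 5*b^2 + 2*b + 8) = (b - 1)*(b + 1)*(b + 4)*(b^2 - 6*b + 8) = (b - 2)*(b - 1)*(b + 1)*(b + 4)*(b - 4)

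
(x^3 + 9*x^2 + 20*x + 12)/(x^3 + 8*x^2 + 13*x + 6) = (x + 2)/(x + 1)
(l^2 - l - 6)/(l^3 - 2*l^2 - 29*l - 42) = (l - 3)/(l^2 - 4*l - 21)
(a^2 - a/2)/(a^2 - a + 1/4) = 2*a/(2*a - 1)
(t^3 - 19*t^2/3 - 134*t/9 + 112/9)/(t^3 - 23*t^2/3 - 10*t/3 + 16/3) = (t + 7/3)/(t + 1)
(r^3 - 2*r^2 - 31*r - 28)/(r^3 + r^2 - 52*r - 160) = (r^2 - 6*r - 7)/(r^2 - 3*r - 40)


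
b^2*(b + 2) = b^3 + 2*b^2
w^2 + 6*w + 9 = (w + 3)^2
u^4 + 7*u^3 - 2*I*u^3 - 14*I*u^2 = u^2*(u + 7)*(u - 2*I)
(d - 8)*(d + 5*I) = d^2 - 8*d + 5*I*d - 40*I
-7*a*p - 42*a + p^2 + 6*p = (-7*a + p)*(p + 6)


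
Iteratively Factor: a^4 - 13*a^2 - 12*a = (a - 4)*(a^3 + 4*a^2 + 3*a) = (a - 4)*(a + 3)*(a^2 + a) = a*(a - 4)*(a + 3)*(a + 1)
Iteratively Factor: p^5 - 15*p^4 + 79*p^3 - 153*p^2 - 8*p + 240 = (p - 4)*(p^4 - 11*p^3 + 35*p^2 - 13*p - 60) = (p - 4)*(p + 1)*(p^3 - 12*p^2 + 47*p - 60) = (p - 4)^2*(p + 1)*(p^2 - 8*p + 15) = (p - 5)*(p - 4)^2*(p + 1)*(p - 3)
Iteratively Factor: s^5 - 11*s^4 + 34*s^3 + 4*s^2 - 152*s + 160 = (s - 2)*(s^4 - 9*s^3 + 16*s^2 + 36*s - 80) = (s - 5)*(s - 2)*(s^3 - 4*s^2 - 4*s + 16) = (s - 5)*(s - 2)*(s + 2)*(s^2 - 6*s + 8) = (s - 5)*(s - 4)*(s - 2)*(s + 2)*(s - 2)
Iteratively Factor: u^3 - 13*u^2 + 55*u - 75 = (u - 3)*(u^2 - 10*u + 25) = (u - 5)*(u - 3)*(u - 5)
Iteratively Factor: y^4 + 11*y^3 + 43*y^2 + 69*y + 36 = (y + 1)*(y^3 + 10*y^2 + 33*y + 36) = (y + 1)*(y + 3)*(y^2 + 7*y + 12) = (y + 1)*(y + 3)^2*(y + 4)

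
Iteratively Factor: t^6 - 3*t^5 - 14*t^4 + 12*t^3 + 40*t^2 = (t - 2)*(t^5 - t^4 - 16*t^3 - 20*t^2) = t*(t - 2)*(t^4 - t^3 - 16*t^2 - 20*t) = t*(t - 2)*(t + 2)*(t^3 - 3*t^2 - 10*t) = t*(t - 5)*(t - 2)*(t + 2)*(t^2 + 2*t) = t*(t - 5)*(t - 2)*(t + 2)^2*(t)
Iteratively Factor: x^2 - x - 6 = (x + 2)*(x - 3)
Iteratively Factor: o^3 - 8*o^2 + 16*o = (o - 4)*(o^2 - 4*o) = (o - 4)^2*(o)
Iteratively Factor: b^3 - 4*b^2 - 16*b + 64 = (b - 4)*(b^2 - 16) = (b - 4)^2*(b + 4)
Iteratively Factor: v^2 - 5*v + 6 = (v - 2)*(v - 3)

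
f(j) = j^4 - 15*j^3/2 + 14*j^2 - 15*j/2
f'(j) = 4*j^3 - 45*j^2/2 + 28*j - 15/2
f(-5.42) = 2509.04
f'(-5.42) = -1457.11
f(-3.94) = 946.58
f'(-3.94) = -711.75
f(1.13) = 0.21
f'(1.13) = 1.18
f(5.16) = 12.57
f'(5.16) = 87.46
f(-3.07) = 460.81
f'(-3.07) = -421.26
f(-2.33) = 217.82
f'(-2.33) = -245.49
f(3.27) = -22.73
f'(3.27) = -16.67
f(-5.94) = 3355.34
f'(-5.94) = -1806.04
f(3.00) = -18.00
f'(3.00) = -18.00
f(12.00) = 9702.00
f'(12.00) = 4000.50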